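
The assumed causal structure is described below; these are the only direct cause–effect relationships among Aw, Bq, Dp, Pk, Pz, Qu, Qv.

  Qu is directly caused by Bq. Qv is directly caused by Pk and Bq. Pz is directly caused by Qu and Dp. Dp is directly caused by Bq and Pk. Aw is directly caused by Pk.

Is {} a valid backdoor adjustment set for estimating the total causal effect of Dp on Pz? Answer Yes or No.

No

Backdoor paths from Dp to Pz (paths whose first edge points into Dp):
  P1: Dp <- Pk -> Qv <- Bq -> Qu -> Pz
  P2: Dp <- Bq -> Qu -> Pz
Condition 1 (no descendant of Dp in the set): holds — descendants of Dp are {Pz}; none are in {}.
Condition 2 (every backdoor path blocked by {}):
  P1: blocked at collider Qv (neither it nor any descendant is in the conditioning set).
  P2: open — no interior node is in the conditioning set.
{} does not satisfy the backdoor criterion.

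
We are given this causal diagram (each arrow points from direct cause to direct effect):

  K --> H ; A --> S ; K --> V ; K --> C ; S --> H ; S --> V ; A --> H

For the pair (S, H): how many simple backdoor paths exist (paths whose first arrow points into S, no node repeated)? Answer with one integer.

1

A backdoor path from S to H is any simple undirected path whose first edge points into S (i.e. leaves S via a parent).
Parents of S: {A}.
Enumerating:
  P1: S <- A -> H
That exhausts the simple backdoor paths. Count: 1.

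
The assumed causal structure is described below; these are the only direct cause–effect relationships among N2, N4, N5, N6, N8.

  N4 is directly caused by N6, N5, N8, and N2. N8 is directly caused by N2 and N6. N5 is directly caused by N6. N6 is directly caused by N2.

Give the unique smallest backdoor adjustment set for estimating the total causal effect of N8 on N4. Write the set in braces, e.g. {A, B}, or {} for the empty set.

{N2, N6}

Variables eligible for adjustment (non-descendants of N8, excluding N8 and N4): {N2, N5, N6}.
Backdoor paths from N8 to N4:
  P1: N8 <- N2 -> N6 -> N5 -> N4
  P2: N8 <- N2 -> N6 -> N4
  P3: N8 <- N2 -> N4
  P4: N8 <- N6 <- N2 -> N4
  P5: N8 <- N6 -> N5 -> N4
  P6: N8 <- N6 -> N4
The empty set is not sufficient: P1 (N8 <- N2 -> N6 -> N5 -> N4) has no collider blocking it and no conditioned non-collider, so it is open.
Try {N2, N6}:
  P1: blocked at fork node N2 ∈ conditioning set.
  P2: blocked at fork node N2 ∈ conditioning set.
  P3: blocked at fork node N2 ∈ conditioning set.
  P4: blocked at chain node N6 ∈ conditioning set.
  P5: blocked at fork node N6 ∈ conditioning set.
  P6: blocked at fork node N6 ∈ conditioning set.
{N2, N6} contains no descendant of N8 and blocks every backdoor path.
Every element of {N2, N6} is needed (dropping N2 leaves P3 open; dropping N6 leaves P5 open), so no proper subset is valid.
Among all size-2 subsets of the eligible variables, only {N2, N6} blocks every backdoor path, so it is the unique smallest valid adjustment set.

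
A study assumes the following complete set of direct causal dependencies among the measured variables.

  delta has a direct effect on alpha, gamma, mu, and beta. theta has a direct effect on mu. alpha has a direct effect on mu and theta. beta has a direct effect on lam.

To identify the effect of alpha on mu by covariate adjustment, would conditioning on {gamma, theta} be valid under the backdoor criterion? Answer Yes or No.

No

Backdoor paths from alpha to mu (paths whose first edge points into alpha):
  P1: alpha <- delta -> mu
Condition 1 (no descendant of alpha in the set): FAILS — theta is a descendant of alpha.
Condition 2 (every backdoor path blocked by {gamma, theta}):
  P1: open — no interior node is in the conditioning set.
{gamma, theta} does not satisfy the backdoor criterion.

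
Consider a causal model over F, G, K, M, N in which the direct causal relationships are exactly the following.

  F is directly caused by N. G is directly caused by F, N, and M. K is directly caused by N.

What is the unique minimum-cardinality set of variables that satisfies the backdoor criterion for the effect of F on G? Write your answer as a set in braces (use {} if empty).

Variables eligible for adjustment (non-descendants of F, excluding F and G): {K, M, N}.
Backdoor paths from F to G:
  P1: F <- N -> G
The empty set is not sufficient: P1 (F <- N -> G) has no collider blocking it and no conditioned non-collider, so it is open.
Try {N}:
  P1: blocked at fork node N ∈ conditioning set.
{N} contains no descendant of F and blocks every backdoor path.
No other singleton works — e.g. {M} leaves P1 open — so {N} is the unique smallest valid adjustment set.

{N}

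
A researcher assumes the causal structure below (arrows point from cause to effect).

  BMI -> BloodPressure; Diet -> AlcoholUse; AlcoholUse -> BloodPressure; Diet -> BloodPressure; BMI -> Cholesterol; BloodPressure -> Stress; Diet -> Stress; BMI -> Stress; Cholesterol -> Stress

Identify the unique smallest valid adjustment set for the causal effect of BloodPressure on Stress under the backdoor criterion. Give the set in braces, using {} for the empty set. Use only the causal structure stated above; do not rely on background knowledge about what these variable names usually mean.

Variables eligible for adjustment (non-descendants of BloodPressure, excluding BloodPressure and Stress): {AlcoholUse, BMI, Cholesterol, Diet}.
Backdoor paths from BloodPressure to Stress:
  P1: BloodPressure <- BMI -> Cholesterol -> Stress
  P2: BloodPressure <- BMI -> Stress
  P3: BloodPressure <- Diet -> Stress
  P4: BloodPressure <- AlcoholUse <- Diet -> Stress
The empty set is not sufficient: P1 (BloodPressure <- BMI -> Cholesterol -> Stress) has no collider blocking it and no conditioned non-collider, so it is open.
Try {BMI, Diet}:
  P1: blocked at fork node BMI ∈ conditioning set.
  P2: blocked at fork node BMI ∈ conditioning set.
  P3: blocked at fork node Diet ∈ conditioning set.
  P4: blocked at fork node Diet ∈ conditioning set.
{BMI, Diet} contains no descendant of BloodPressure and blocks every backdoor path.
Every element of {BMI, Diet} is needed (dropping BMI leaves P1 open; dropping Diet leaves P3 open), so no proper subset is valid.
Among all size-2 subsets of the eligible variables, only {BMI, Diet} blocks every backdoor path, so it is the unique smallest valid adjustment set.

{BMI, Diet}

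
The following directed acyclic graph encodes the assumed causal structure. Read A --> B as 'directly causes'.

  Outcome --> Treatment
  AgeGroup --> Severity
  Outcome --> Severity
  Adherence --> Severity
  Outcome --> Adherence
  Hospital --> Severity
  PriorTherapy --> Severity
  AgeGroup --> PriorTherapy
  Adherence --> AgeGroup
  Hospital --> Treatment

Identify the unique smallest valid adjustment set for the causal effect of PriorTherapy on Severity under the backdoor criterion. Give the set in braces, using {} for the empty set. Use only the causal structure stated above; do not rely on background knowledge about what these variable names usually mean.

{AgeGroup}

Variables eligible for adjustment (non-descendants of PriorTherapy, excluding PriorTherapy and Severity): {Adherence, AgeGroup, Hospital, Outcome, Treatment}.
Backdoor paths from PriorTherapy to Severity:
  P1: PriorTherapy <- AgeGroup <- Adherence <- Outcome -> Severity
  P2: PriorTherapy <- AgeGroup <- Adherence <- Outcome -> Treatment <- Hospital -> Severity
  P3: PriorTherapy <- AgeGroup <- Adherence -> Severity
  P4: PriorTherapy <- AgeGroup -> Severity
The empty set is not sufficient: P1 (PriorTherapy <- AgeGroup <- Adherence <- Outcome -> Severity) has no collider blocking it and no conditioned non-collider, so it is open.
Try {AgeGroup}:
  P1: blocked at chain node AgeGroup ∈ conditioning set.
  P2: blocked at chain node AgeGroup ∈ conditioning set.
  P3: blocked at chain node AgeGroup ∈ conditioning set.
  P4: blocked at fork node AgeGroup ∈ conditioning set.
{AgeGroup} contains no descendant of PriorTherapy and blocks every backdoor path.
No other singleton works — e.g. {Outcome} leaves P3 open — so {AgeGroup} is the unique smallest valid adjustment set.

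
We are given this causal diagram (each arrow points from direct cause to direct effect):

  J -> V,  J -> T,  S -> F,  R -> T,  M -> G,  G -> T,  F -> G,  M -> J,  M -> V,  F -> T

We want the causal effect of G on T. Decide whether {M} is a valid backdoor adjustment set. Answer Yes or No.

Backdoor paths from G to T (paths whose first edge points into G):
  P1: G <- M -> J -> T
  P2: G <- M -> V <- J -> T
  P3: G <- F -> T
Condition 1 (no descendant of G in the set): holds — descendants of G are {T}; none are in {M}.
Condition 2 (every backdoor path blocked by {M}):
  P1: blocked at fork node M ∈ conditioning set.
  P2: blocked at fork node M ∈ conditioning set.
  P3: open — no interior node is in the conditioning set.
{M} does not satisfy the backdoor criterion.

No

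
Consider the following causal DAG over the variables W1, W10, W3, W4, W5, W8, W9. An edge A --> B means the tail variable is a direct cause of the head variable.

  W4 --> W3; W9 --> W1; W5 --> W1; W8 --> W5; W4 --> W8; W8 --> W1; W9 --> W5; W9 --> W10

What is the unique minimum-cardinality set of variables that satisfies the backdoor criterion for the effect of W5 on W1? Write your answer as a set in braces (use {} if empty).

Variables eligible for adjustment (non-descendants of W5, excluding W5 and W1): {W10, W3, W4, W8, W9}.
Backdoor paths from W5 to W1:
  P1: W5 <- W9 -> W1
  P2: W5 <- W8 -> W1
The empty set is not sufficient: P1 (W5 <- W9 -> W1) has no collider blocking it and no conditioned non-collider, so it is open.
Try {W8, W9}:
  P1: blocked at fork node W9 ∈ conditioning set.
  P2: blocked at fork node W8 ∈ conditioning set.
{W8, W9} contains no descendant of W5 and blocks every backdoor path.
Every element of {W8, W9} is needed (dropping W8 leaves P2 open; dropping W9 leaves P1 open), so no proper subset is valid.
Among all size-2 subsets of the eligible variables, only {W8, W9} blocks every backdoor path, so it is the unique smallest valid adjustment set.

{W8, W9}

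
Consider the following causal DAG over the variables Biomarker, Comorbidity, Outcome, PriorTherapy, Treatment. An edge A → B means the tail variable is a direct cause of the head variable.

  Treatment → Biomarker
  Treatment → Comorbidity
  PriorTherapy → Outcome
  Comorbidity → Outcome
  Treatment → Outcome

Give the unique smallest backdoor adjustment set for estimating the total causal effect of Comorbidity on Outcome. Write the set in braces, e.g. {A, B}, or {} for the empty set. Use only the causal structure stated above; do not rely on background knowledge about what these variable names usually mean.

{Treatment}

Variables eligible for adjustment (non-descendants of Comorbidity, excluding Comorbidity and Outcome): {Biomarker, PriorTherapy, Treatment}.
Backdoor paths from Comorbidity to Outcome:
  P1: Comorbidity <- Treatment -> Outcome
The empty set is not sufficient: P1 (Comorbidity <- Treatment -> Outcome) has no collider blocking it and no conditioned non-collider, so it is open.
Try {Treatment}:
  P1: blocked at fork node Treatment ∈ conditioning set.
{Treatment} contains no descendant of Comorbidity and blocks every backdoor path.
No other singleton works — e.g. {PriorTherapy} leaves P1 open — so {Treatment} is the unique smallest valid adjustment set.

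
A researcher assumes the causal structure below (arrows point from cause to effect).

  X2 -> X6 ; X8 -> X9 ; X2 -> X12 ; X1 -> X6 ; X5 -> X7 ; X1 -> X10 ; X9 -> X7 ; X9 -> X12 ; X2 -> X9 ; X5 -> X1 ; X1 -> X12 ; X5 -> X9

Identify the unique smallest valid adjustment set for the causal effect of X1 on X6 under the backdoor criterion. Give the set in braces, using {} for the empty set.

Variables eligible for adjustment (non-descendants of X1, excluding X1 and X6): {X2, X5, X7, X8, X9}.
Backdoor paths from X1 to X6:
  P1: X1 <- X5 -> X9 <- X2 -> X6
  P2: X1 <- X5 -> X9 -> X12 <- X2 -> X6
  P3: X1 <- X5 -> X7 <- X9 <- X2 -> X6
  P4: X1 <- X5 -> X7 <- X9 -> X12 <- X2 -> X6
Each backdoor path contains an unconditioned collider, so every path is already blocked with the empty conditioning set:
  P1: blocked at collider X9 (neither it nor any descendant is in the conditioning set).
  P2: blocked at collider X12 (neither it nor any descendant is in the conditioning set).
  P3: blocked at collider X7 (neither it nor any descendant is in the conditioning set).
  P4: blocked at collider X7 (neither it nor any descendant is in the conditioning set).
The empty set is therefore the unique smallest valid set.

{}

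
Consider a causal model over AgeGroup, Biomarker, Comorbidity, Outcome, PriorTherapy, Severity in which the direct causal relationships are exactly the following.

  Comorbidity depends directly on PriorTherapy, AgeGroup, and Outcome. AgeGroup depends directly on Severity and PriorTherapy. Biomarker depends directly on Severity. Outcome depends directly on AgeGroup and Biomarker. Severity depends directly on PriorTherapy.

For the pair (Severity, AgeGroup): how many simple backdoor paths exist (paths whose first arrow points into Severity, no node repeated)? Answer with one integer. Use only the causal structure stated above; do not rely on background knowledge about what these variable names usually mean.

A backdoor path from Severity to AgeGroup is any simple undirected path whose first edge points into Severity (i.e. leaves Severity via a parent).
Parents of Severity: {PriorTherapy}.
Enumerating:
  P1: Severity <- PriorTherapy -> AgeGroup
  P2: Severity <- PriorTherapy -> Comorbidity <- AgeGroup
  P3: Severity <- PriorTherapy -> Comorbidity <- Outcome <- AgeGroup
That exhausts the simple backdoor paths. Count: 3.

3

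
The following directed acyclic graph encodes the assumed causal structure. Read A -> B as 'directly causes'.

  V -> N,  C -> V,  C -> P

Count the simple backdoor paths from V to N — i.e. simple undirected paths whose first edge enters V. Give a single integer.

A backdoor path from V to N is any simple undirected path whose first edge points into V (i.e. leaves V via a parent).
Parents of V: {C}.
No simple path from any parent of V reaches N without revisiting V, so there are no backdoor paths.

0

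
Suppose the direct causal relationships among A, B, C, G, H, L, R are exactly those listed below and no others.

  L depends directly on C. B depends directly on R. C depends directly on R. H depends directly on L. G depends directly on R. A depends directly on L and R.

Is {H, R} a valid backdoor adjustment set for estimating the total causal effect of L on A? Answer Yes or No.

Backdoor paths from L to A (paths whose first edge points into L):
  P1: L <- C <- R -> A
Condition 1 (no descendant of L in the set): FAILS — H is a descendant of L.
Condition 2 (every backdoor path blocked by {H, R}):
  P1: blocked at fork node R ∈ conditioning set.
{H, R} does not satisfy the backdoor criterion.

No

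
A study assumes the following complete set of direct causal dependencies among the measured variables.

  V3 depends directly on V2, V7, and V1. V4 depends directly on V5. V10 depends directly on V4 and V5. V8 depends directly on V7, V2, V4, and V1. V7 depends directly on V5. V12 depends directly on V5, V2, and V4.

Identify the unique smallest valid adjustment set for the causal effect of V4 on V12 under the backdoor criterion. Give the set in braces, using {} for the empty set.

Variables eligible for adjustment (non-descendants of V4, excluding V4 and V12): {V1, V2, V3, V5, V7}.
Backdoor paths from V4 to V12:
  P1: V4 <- V5 -> V7 -> V8 <- V2 -> V12
  P2: V4 <- V5 -> V7 -> V8 <- V1 -> V3 <- V2 -> V12
  P3: V4 <- V5 -> V7 -> V3 <- V2 -> V12
  P4: V4 <- V5 -> V7 -> V3 <- V1 -> V8 <- V2 -> V12
  P5: V4 <- V5 -> V12
The empty set is not sufficient: P5 (V4 <- V5 -> V12) has no collider blocking it and no conditioned non-collider, so it is open.
Try {V5}:
  P1: blocked at fork node V5 ∈ conditioning set.
  P2: blocked at fork node V5 ∈ conditioning set.
  P3: blocked at fork node V5 ∈ conditioning set.
  P4: blocked at fork node V5 ∈ conditioning set.
  P5: blocked at fork node V5 ∈ conditioning set.
{V5} contains no descendant of V4 and blocks every backdoor path.
No other singleton works — e.g. {V2} leaves P5 open — so {V5} is the unique smallest valid adjustment set.

{V5}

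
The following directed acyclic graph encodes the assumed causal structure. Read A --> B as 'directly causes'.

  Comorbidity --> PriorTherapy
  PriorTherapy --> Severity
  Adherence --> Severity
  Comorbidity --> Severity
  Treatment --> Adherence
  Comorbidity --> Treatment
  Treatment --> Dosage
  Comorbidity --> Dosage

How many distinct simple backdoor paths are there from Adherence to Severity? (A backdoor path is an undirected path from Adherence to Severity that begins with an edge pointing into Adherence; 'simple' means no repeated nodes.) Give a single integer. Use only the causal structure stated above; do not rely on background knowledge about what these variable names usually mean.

4

A backdoor path from Adherence to Severity is any simple undirected path whose first edge points into Adherence (i.e. leaves Adherence via a parent).
Parents of Adherence: {Treatment}.
Enumerating:
  P1: Adherence <- Treatment <- Comorbidity -> PriorTherapy -> Severity
  P2: Adherence <- Treatment <- Comorbidity -> Severity
  P3: Adherence <- Treatment -> Dosage <- Comorbidity -> PriorTherapy -> Severity
  P4: Adherence <- Treatment -> Dosage <- Comorbidity -> Severity
That exhausts the simple backdoor paths. Count: 4.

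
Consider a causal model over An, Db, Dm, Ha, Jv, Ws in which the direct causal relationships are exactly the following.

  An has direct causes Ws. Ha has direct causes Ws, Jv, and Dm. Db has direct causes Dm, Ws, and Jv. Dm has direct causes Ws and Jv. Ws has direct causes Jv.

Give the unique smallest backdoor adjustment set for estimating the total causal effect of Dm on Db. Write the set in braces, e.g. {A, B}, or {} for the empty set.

Variables eligible for adjustment (non-descendants of Dm, excluding Dm and Db): {An, Jv, Ws}.
Backdoor paths from Dm to Db:
  P1: Dm <- Jv -> Ws -> Db
  P2: Dm <- Jv -> Ha <- Ws -> Db
  P3: Dm <- Jv -> Db
  P4: Dm <- Ws <- Jv -> Db
  P5: Dm <- Ws -> Ha <- Jv -> Db
  P6: Dm <- Ws -> Db
The empty set is not sufficient: P1 (Dm <- Jv -> Ws -> Db) has no collider blocking it and no conditioned non-collider, so it is open.
Try {Jv, Ws}:
  P1: blocked at fork node Jv ∈ conditioning set.
  P2: blocked at fork node Jv ∈ conditioning set.
  P3: blocked at fork node Jv ∈ conditioning set.
  P4: blocked at chain node Ws ∈ conditioning set.
  P5: blocked at fork node Ws ∈ conditioning set.
  P6: blocked at fork node Ws ∈ conditioning set.
{Jv, Ws} contains no descendant of Dm and blocks every backdoor path.
Every element of {Jv, Ws} is needed (dropping Jv leaves P3 open; dropping Ws leaves P6 open), so no proper subset is valid.
Among all size-2 subsets of the eligible variables, only {Jv, Ws} blocks every backdoor path, so it is the unique smallest valid adjustment set.

{Jv, Ws}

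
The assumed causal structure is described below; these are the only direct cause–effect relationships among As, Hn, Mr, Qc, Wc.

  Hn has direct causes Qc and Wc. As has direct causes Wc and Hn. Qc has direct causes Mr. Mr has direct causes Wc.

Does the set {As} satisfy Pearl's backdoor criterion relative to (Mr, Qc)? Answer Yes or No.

No

Backdoor paths from Mr to Qc (paths whose first edge points into Mr):
  P1: Mr <- Wc -> Hn <- Qc
  P2: Mr <- Wc -> As <- Hn <- Qc
Condition 1 (no descendant of Mr in the set): FAILS — As is a descendant of Mr.
Condition 2 (every backdoor path blocked by {As}):
  P1: open — collider(s) Hn are conditioned on (or have a conditioned descendant) and no non-collider on the path is in the set.
  P2: open — collider(s) As are conditioned on (or have a conditioned descendant) and no non-collider on the path is in the set.
{As} does not satisfy the backdoor criterion.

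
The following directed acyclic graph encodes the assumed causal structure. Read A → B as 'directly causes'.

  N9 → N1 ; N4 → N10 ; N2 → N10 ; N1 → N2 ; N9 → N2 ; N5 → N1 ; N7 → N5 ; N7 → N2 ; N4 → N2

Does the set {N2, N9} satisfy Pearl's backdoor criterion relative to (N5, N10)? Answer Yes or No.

Backdoor paths from N5 to N10 (paths whose first edge points into N5):
  P1: N5 <- N7 -> N2 <- N4 -> N10
  P2: N5 <- N7 -> N2 -> N10
Condition 1 (no descendant of N5 in the set): FAILS — N2 is a descendant of N5.
Condition 2 (every backdoor path blocked by {N2, N9}):
  P1: open — collider(s) N2 are conditioned on (or have a conditioned descendant) and no non-collider on the path is in the set.
  P2: blocked at chain node N2 ∈ conditioning set.
{N2, N9} does not satisfy the backdoor criterion.

No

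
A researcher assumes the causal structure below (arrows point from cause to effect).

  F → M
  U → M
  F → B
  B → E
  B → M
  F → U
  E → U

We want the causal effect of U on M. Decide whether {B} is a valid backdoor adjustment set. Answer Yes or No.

Backdoor paths from U to M (paths whose first edge points into U):
  P1: U <- F -> B -> M
  P2: U <- F -> M
  P3: U <- E <- B <- F -> M
  P4: U <- E <- B -> M
Condition 1 (no descendant of U in the set): holds — descendants of U are {M}; none are in {B}.
Condition 2 (every backdoor path blocked by {B}):
  P1: blocked at chain node B ∈ conditioning set.
  P2: open — no interior node is in the conditioning set.
  P3: blocked at chain node B ∈ conditioning set.
  P4: blocked at fork node B ∈ conditioning set.
{B} does not satisfy the backdoor criterion.

No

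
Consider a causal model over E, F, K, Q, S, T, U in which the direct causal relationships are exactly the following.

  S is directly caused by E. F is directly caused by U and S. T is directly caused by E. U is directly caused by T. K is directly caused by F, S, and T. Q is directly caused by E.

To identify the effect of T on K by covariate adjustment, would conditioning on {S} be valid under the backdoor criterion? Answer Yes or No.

Backdoor paths from T to K (paths whose first edge points into T):
  P1: T <- E -> S -> F -> K
  P2: T <- E -> S -> K
Condition 1 (no descendant of T in the set): holds — descendants of T are {F, K, U}; none are in {S}.
Condition 2 (every backdoor path blocked by {S}):
  P1: blocked at chain node S ∈ conditioning set.
  P2: blocked at chain node S ∈ conditioning set.
{S} satisfies the backdoor criterion.

Yes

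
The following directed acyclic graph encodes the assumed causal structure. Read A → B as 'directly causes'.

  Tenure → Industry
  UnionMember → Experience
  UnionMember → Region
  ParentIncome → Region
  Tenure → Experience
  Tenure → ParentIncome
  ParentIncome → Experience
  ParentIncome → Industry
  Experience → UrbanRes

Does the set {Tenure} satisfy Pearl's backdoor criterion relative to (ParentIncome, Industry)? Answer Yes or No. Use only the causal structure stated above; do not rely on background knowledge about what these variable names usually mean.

Backdoor paths from ParentIncome to Industry (paths whose first edge points into ParentIncome):
  P1: ParentIncome <- Tenure -> Industry
Condition 1 (no descendant of ParentIncome in the set): holds — descendants of ParentIncome are {Experience, Industry, Region, UrbanRes}; none are in {Tenure}.
Condition 2 (every backdoor path blocked by {Tenure}):
  P1: blocked at fork node Tenure ∈ conditioning set.
{Tenure} satisfies the backdoor criterion.

Yes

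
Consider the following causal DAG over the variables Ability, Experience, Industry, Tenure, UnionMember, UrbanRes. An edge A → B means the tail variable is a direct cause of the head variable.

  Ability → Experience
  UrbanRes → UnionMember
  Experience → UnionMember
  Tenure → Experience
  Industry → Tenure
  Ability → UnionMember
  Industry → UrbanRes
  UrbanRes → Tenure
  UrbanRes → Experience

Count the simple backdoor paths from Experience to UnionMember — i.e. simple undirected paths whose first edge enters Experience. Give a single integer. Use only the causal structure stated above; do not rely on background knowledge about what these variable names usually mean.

4

A backdoor path from Experience to UnionMember is any simple undirected path whose first edge points into Experience (i.e. leaves Experience via a parent).
Parents of Experience: {Ability, Tenure, UrbanRes}.
Enumerating:
  P1: Experience <- Ability -> UnionMember
  P2: Experience <- UrbanRes -> UnionMember
  P3: Experience <- Tenure <- Industry -> UrbanRes -> UnionMember
  P4: Experience <- Tenure <- UrbanRes -> UnionMember
That exhausts the simple backdoor paths. Count: 4.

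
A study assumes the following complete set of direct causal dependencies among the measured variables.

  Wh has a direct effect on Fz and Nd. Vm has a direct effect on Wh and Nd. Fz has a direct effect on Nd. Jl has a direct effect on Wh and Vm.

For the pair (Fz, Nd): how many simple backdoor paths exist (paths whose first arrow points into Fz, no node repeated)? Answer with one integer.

A backdoor path from Fz to Nd is any simple undirected path whose first edge points into Fz (i.e. leaves Fz via a parent).
Parents of Fz: {Wh}.
Enumerating:
  P1: Fz <- Wh <- Jl -> Vm -> Nd
  P2: Fz <- Wh <- Vm -> Nd
  P3: Fz <- Wh -> Nd
That exhausts the simple backdoor paths. Count: 3.

3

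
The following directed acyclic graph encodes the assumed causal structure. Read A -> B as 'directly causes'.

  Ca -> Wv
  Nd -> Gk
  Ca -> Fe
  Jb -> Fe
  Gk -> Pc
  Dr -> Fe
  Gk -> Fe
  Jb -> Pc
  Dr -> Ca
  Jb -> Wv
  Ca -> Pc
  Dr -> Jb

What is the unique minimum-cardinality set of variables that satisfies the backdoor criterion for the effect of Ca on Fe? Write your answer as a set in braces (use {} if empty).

{Dr}

Variables eligible for adjustment (non-descendants of Ca, excluding Ca and Fe): {Dr, Gk, Jb, Nd}.
Backdoor paths from Ca to Fe:
  P1: Ca <- Dr -> Jb -> Fe
  P2: Ca <- Dr -> Jb -> Pc <- Gk -> Fe
  P3: Ca <- Dr -> Fe
The empty set is not sufficient: P1 (Ca <- Dr -> Jb -> Fe) has no collider blocking it and no conditioned non-collider, so it is open.
Try {Dr}:
  P1: blocked at fork node Dr ∈ conditioning set.
  P2: blocked at fork node Dr ∈ conditioning set.
  P3: blocked at fork node Dr ∈ conditioning set.
{Dr} contains no descendant of Ca and blocks every backdoor path.
No other singleton works — e.g. {Jb} leaves P3 open — so {Dr} is the unique smallest valid adjustment set.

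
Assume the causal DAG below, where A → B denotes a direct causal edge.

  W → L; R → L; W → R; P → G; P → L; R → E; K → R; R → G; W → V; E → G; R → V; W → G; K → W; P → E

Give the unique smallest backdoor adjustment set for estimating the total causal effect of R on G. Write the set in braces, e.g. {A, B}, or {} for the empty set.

{W}

Variables eligible for adjustment (non-descendants of R, excluding R and G): {K, P, W}.
Backdoor paths from R to G:
  P1: R <- K -> W -> L <- P -> E -> G
  P2: R <- K -> W -> L <- P -> G
  P3: R <- K -> W -> G
  P4: R <- W -> L <- P -> E -> G
  P5: R <- W -> L <- P -> G
  P6: R <- W -> G
The empty set is not sufficient: P3 (R <- K -> W -> G) has no collider blocking it and no conditioned non-collider, so it is open.
Try {W}:
  P1: blocked at chain node W ∈ conditioning set.
  P2: blocked at chain node W ∈ conditioning set.
  P3: blocked at chain node W ∈ conditioning set.
  P4: blocked at fork node W ∈ conditioning set.
  P5: blocked at fork node W ∈ conditioning set.
  P6: blocked at fork node W ∈ conditioning set.
{W} contains no descendant of R and blocks every backdoor path.
No other singleton works — e.g. {K} leaves P6 open — so {W} is the unique smallest valid adjustment set.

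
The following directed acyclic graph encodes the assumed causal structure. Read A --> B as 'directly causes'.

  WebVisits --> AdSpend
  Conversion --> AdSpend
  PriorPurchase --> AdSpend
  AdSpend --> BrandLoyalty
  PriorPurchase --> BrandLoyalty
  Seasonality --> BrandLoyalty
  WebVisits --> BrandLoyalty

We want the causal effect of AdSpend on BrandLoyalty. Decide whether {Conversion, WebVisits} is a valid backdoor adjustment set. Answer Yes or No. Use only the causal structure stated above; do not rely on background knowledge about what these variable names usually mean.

Backdoor paths from AdSpend to BrandLoyalty (paths whose first edge points into AdSpend):
  P1: AdSpend <- PriorPurchase -> BrandLoyalty
  P2: AdSpend <- WebVisits -> BrandLoyalty
Condition 1 (no descendant of AdSpend in the set): holds — descendants of AdSpend are {BrandLoyalty}; none are in {Conversion, WebVisits}.
Condition 2 (every backdoor path blocked by {Conversion, WebVisits}):
  P1: open — no interior node is in the conditioning set.
  P2: blocked at fork node WebVisits ∈ conditioning set.
{Conversion, WebVisits} does not satisfy the backdoor criterion.

No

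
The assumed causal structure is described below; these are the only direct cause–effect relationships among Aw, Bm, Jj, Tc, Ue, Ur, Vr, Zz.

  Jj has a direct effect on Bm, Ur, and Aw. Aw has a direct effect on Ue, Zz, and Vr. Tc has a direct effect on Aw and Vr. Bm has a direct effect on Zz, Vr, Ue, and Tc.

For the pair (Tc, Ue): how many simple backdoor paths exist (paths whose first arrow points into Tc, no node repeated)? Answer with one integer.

A backdoor path from Tc to Ue is any simple undirected path whose first edge points into Tc (i.e. leaves Tc via a parent).
Parents of Tc: {Bm}.
Enumerating:
  P1: Tc <- Bm <- Jj -> Aw -> Ue
  P2: Tc <- Bm -> Zz <- Aw -> Ue
  P3: Tc <- Bm -> Ue
  P4: Tc <- Bm -> Vr <- Aw -> Ue
That exhausts the simple backdoor paths. Count: 4.

4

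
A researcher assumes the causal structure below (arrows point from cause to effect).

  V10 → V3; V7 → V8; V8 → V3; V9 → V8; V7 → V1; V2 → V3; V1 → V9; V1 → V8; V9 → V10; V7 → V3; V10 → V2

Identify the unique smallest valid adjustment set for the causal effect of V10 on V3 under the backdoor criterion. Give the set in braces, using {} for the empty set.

{V9}

Variables eligible for adjustment (non-descendants of V10, excluding V10 and V3): {V1, V7, V8, V9}.
Backdoor paths from V10 to V3:
  P1: V10 <- V9 <- V1 <- V7 -> V8 -> V3
  P2: V10 <- V9 <- V1 <- V7 -> V3
  P3: V10 <- V9 <- V1 -> V8 <- V7 -> V3
  P4: V10 <- V9 <- V1 -> V8 -> V3
  P5: V10 <- V9 -> V8 <- V7 -> V3
  P6: V10 <- V9 -> V8 <- V1 <- V7 -> V3
  P7: V10 <- V9 -> V8 -> V3
The empty set is not sufficient: P1 (V10 <- V9 <- V1 <- V7 -> V8 -> V3) has no collider blocking it and no conditioned non-collider, so it is open.
Try {V9}:
  P1: blocked at chain node V9 ∈ conditioning set.
  P2: blocked at chain node V9 ∈ conditioning set.
  P3: blocked at chain node V9 ∈ conditioning set.
  P4: blocked at chain node V9 ∈ conditioning set.
  P5: blocked at fork node V9 ∈ conditioning set.
  P6: blocked at fork node V9 ∈ conditioning set.
  P7: blocked at fork node V9 ∈ conditioning set.
{V9} contains no descendant of V10 and blocks every backdoor path.
No other singleton works — e.g. {V7} leaves P4 open — so {V9} is the unique smallest valid adjustment set.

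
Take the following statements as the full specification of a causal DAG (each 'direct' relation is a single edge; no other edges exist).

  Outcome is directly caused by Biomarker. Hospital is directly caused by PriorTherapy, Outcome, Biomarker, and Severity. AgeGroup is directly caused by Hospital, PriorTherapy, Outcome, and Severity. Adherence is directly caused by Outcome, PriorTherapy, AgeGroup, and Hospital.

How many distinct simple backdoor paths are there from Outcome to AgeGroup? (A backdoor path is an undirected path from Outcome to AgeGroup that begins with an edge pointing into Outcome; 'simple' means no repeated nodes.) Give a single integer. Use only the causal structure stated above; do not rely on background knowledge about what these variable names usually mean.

6

A backdoor path from Outcome to AgeGroup is any simple undirected path whose first edge points into Outcome (i.e. leaves Outcome via a parent).
Parents of Outcome: {Biomarker}.
Enumerating:
  P1: Outcome <- Biomarker -> Hospital <- Severity -> AgeGroup
  P2: Outcome <- Biomarker -> Hospital <- PriorTherapy -> AgeGroup
  P3: Outcome <- Biomarker -> Hospital <- PriorTherapy -> Adherence <- AgeGroup
  P4: Outcome <- Biomarker -> Hospital -> AgeGroup
  P5: Outcome <- Biomarker -> Hospital -> Adherence <- PriorTherapy -> AgeGroup
  P6: Outcome <- Biomarker -> Hospital -> Adherence <- AgeGroup
That exhausts the simple backdoor paths. Count: 6.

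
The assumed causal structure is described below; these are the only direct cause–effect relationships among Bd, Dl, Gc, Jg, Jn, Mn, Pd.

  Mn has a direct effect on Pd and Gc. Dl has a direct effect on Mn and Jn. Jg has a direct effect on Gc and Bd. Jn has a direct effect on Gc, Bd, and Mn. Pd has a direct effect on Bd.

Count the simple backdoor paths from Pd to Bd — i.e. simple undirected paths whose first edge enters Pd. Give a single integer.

A backdoor path from Pd to Bd is any simple undirected path whose first edge points into Pd (i.e. leaves Pd via a parent).
Parents of Pd: {Mn}.
Enumerating:
  P1: Pd <- Mn <- Dl -> Jn -> Gc <- Jg -> Bd
  P2: Pd <- Mn <- Dl -> Jn -> Bd
  P3: Pd <- Mn <- Jn -> Gc <- Jg -> Bd
  P4: Pd <- Mn <- Jn -> Bd
  P5: Pd <- Mn -> Gc <- Jg -> Bd
  P6: Pd <- Mn -> Gc <- Jn -> Bd
That exhausts the simple backdoor paths. Count: 6.

6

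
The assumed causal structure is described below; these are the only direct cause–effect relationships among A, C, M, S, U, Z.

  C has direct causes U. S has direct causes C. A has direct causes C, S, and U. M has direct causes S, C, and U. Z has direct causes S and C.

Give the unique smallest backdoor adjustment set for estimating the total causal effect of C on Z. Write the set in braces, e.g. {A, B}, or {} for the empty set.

Variables eligible for adjustment (non-descendants of C, excluding C and Z): {U}.
Backdoor paths from C to Z:
  P1: C <- U -> M <- S -> Z
  P2: C <- U -> A <- S -> Z
Each backdoor path contains an unconditioned collider, so every path is already blocked with the empty conditioning set:
  P1: blocked at collider M (neither it nor any descendant is in the conditioning set).
  P2: blocked at collider A (neither it nor any descendant is in the conditioning set).
The empty set is therefore the unique smallest valid set.

{}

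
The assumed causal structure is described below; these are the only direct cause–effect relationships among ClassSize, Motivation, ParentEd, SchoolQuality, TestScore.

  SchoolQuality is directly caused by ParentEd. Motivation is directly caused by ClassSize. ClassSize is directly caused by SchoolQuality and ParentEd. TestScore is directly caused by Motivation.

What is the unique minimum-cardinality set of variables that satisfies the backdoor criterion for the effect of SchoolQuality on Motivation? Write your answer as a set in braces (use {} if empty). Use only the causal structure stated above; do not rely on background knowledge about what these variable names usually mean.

Variables eligible for adjustment (non-descendants of SchoolQuality, excluding SchoolQuality and Motivation): {ParentEd}.
Backdoor paths from SchoolQuality to Motivation:
  P1: SchoolQuality <- ParentEd -> ClassSize -> Motivation
The empty set is not sufficient: P1 (SchoolQuality <- ParentEd -> ClassSize -> Motivation) has no collider blocking it and no conditioned non-collider, so it is open.
Try {ParentEd}:
  P1: blocked at fork node ParentEd ∈ conditioning set.
{ParentEd} contains no descendant of SchoolQuality and blocks every backdoor path.
{ParentEd} is the unique smallest valid adjustment set.

{ParentEd}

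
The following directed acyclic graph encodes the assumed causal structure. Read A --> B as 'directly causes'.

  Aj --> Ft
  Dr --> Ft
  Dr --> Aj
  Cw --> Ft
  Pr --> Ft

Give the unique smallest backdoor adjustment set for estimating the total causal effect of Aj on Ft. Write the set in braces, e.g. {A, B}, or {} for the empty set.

Variables eligible for adjustment (non-descendants of Aj, excluding Aj and Ft): {Cw, Dr, Pr}.
Backdoor paths from Aj to Ft:
  P1: Aj <- Dr -> Ft
The empty set is not sufficient: P1 (Aj <- Dr -> Ft) has no collider blocking it and no conditioned non-collider, so it is open.
Try {Dr}:
  P1: blocked at fork node Dr ∈ conditioning set.
{Dr} contains no descendant of Aj and blocks every backdoor path.
No other singleton works — e.g. {Cw} leaves P1 open — so {Dr} is the unique smallest valid adjustment set.

{Dr}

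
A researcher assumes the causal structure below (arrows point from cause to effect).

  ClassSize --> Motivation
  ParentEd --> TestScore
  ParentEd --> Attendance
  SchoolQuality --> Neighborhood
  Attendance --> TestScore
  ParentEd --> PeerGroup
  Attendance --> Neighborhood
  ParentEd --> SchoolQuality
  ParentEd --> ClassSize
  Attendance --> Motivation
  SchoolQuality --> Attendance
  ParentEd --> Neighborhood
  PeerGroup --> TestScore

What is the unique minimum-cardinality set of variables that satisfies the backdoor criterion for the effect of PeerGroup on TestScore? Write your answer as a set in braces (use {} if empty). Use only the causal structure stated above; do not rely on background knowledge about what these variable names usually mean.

Variables eligible for adjustment (non-descendants of PeerGroup, excluding PeerGroup and TestScore): {Attendance, ClassSize, Motivation, Neighborhood, ParentEd, SchoolQuality}.
Backdoor paths from PeerGroup to TestScore:
  P1: PeerGroup <- ParentEd -> SchoolQuality -> Attendance -> TestScore
  P2: PeerGroup <- ParentEd -> SchoolQuality -> Neighborhood <- Attendance -> TestScore
  P3: PeerGroup <- ParentEd -> Attendance -> TestScore
  P4: PeerGroup <- ParentEd -> Neighborhood <- SchoolQuality -> Attendance -> TestScore
  P5: PeerGroup <- ParentEd -> Neighborhood <- Attendance -> TestScore
  P6: PeerGroup <- ParentEd -> TestScore
  P7: PeerGroup <- ParentEd -> ClassSize -> Motivation <- Attendance -> TestScore
The empty set is not sufficient: P1 (PeerGroup <- ParentEd -> SchoolQuality -> Attendance -> TestScore) has no collider blocking it and no conditioned non-collider, so it is open.
Try {ParentEd}:
  P1: blocked at fork node ParentEd ∈ conditioning set.
  P2: blocked at fork node ParentEd ∈ conditioning set.
  P3: blocked at fork node ParentEd ∈ conditioning set.
  P4: blocked at fork node ParentEd ∈ conditioning set.
  P5: blocked at fork node ParentEd ∈ conditioning set.
  P6: blocked at fork node ParentEd ∈ conditioning set.
  P7: blocked at fork node ParentEd ∈ conditioning set.
{ParentEd} contains no descendant of PeerGroup and blocks every backdoor path.
No other singleton works — e.g. {SchoolQuality} leaves P3 open — so {ParentEd} is the unique smallest valid adjustment set.

{ParentEd}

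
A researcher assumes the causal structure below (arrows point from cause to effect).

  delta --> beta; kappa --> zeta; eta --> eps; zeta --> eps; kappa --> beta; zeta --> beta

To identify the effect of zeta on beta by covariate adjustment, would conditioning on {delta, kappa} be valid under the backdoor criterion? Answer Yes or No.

Backdoor paths from zeta to beta (paths whose first edge points into zeta):
  P1: zeta <- kappa -> beta
Condition 1 (no descendant of zeta in the set): holds — descendants of zeta are {beta, eps}; none are in {delta, kappa}.
Condition 2 (every backdoor path blocked by {delta, kappa}):
  P1: blocked at fork node kappa ∈ conditioning set.
{delta, kappa} satisfies the backdoor criterion.

Yes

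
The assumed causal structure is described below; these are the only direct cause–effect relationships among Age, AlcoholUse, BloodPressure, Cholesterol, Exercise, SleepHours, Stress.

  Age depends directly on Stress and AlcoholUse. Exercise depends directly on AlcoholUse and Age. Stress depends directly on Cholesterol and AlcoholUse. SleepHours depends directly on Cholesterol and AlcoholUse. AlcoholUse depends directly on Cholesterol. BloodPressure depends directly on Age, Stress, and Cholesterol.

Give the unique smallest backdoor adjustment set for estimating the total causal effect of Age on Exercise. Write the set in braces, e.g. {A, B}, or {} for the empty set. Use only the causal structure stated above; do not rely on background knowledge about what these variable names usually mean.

{AlcoholUse}

Variables eligible for adjustment (non-descendants of Age, excluding Age and Exercise): {AlcoholUse, Cholesterol, SleepHours, Stress}.
Backdoor paths from Age to Exercise:
  P1: Age <- AlcoholUse -> Exercise
  P2: Age <- Stress <- Cholesterol -> AlcoholUse -> Exercise
  P3: Age <- Stress <- Cholesterol -> SleepHours <- AlcoholUse -> Exercise
  P4: Age <- Stress <- AlcoholUse -> Exercise
  P5: Age <- Stress -> BloodPressure <- Cholesterol -> AlcoholUse -> Exercise
  P6: Age <- Stress -> BloodPressure <- Cholesterol -> SleepHours <- AlcoholUse -> Exercise
The empty set is not sufficient: P1 (Age <- AlcoholUse -> Exercise) has no collider blocking it and no conditioned non-collider, so it is open.
Try {AlcoholUse}:
  P1: blocked at fork node AlcoholUse ∈ conditioning set.
  P2: blocked at chain node AlcoholUse ∈ conditioning set.
  P3: blocked at collider SleepHours (neither it nor any descendant is in the conditioning set).
  P4: blocked at fork node AlcoholUse ∈ conditioning set.
  P5: blocked at collider BloodPressure (neither it nor any descendant is in the conditioning set).
  P6: blocked at collider BloodPressure (neither it nor any descendant is in the conditioning set).
{AlcoholUse} contains no descendant of Age and blocks every backdoor path.
No other singleton works — e.g. {Cholesterol} leaves P1 open — so {AlcoholUse} is the unique smallest valid adjustment set.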